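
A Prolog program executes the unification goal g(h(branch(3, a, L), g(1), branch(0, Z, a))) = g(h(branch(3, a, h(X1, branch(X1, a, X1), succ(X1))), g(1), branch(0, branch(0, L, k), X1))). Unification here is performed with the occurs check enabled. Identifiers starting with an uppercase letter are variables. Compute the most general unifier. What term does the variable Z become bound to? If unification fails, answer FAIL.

branch(0, h(a, branch(a, a, a), succ(a)), k)

Decompose g/1: h(branch(3, a, L), g(1), branch(0, Z, a)) = h(branch(3, a, h(X1, branch(X1, a, X1), succ(X1))), g(1), branch(0, branch(0, L, k), X1)).
Decompose h/3: branch(3, a, L) = branch(3, a, h(X1, branch(X1, a, X1), succ(X1))),  g(1) = g(1),  branch(0, Z, a) = branch(0, branch(0, L, k), X1).
Decompose branch/3: 3 = 3,  a = a,  L = h(X1, branch(X1, a, X1), succ(X1)).
Delete trivial equation 3 = 3.
Delete trivial equation a = a.
Bind L := h(X1, branch(X1, a, X1), succ(X1)); substituting into the one remaining equation that mentions L gives: branch(0, Z, a) = branch(0, branch(0, h(X1, branch(X1, a, X1), succ(X1)), k), X1).
Delete trivial equation g(1) = g(1).
Decompose branch/3: 0 = 0,  Z = branch(0, h(X1, branch(X1, a, X1), succ(X1)), k),  a = X1.
Delete trivial equation 0 = 0.
Bind Z := branch(0, h(X1, branch(X1, a, X1), succ(X1)), k); no other remaining equation mentions Z.
Bind X1 := a. Substituting into the earlier bindings gives L := h(a, branch(a, a, a), succ(a)), Z := branch(0, h(a, branch(a, a, a), succ(a)), k).
MGU = { L = h(a, branch(a, a, a), succ(a)), Z = branch(0, h(a, branch(a, a, a), succ(a)), k), X1 = a }, so Z = branch(0, h(a, branch(a, a, a), succ(a)), k).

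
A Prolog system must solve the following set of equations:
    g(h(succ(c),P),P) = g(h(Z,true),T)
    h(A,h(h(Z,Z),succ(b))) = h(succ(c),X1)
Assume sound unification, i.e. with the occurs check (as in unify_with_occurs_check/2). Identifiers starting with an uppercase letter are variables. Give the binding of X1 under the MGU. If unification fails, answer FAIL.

Decompose g/2: h(succ(c),P) = h(Z,true),  P = T.
Decompose h/2: succ(c) = Z,  P = true.
Bind Z := succ(c); substituting into the one remaining equation that mentions Z gives: h(A,h(h(succ(c),succ(c)),succ(b))) = h(succ(c),X1).
Bind P := true; substituting into the one remaining equation that mentions P gives: true = T.
Bind T := true; no other remaining equation mentions T.
Decompose h/2: A = succ(c),  h(h(succ(c),succ(c)),succ(b)) = X1.
Bind A := succ(c); no other remaining equation mentions A.
Bind X1 := h(h(succ(c),succ(c)),succ(b)).
MGU = { Z -> succ(c), P -> true, T -> true, A -> succ(c), X1 -> h(h(succ(c),succ(c)),succ(b)) }, so X1 -> h(h(succ(c),succ(c)),succ(b)).

h(h(succ(c),succ(c)),succ(b))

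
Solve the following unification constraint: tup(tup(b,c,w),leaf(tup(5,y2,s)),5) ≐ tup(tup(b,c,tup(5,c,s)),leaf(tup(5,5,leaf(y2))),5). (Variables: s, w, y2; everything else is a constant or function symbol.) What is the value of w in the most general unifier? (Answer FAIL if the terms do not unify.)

tup(5,c,leaf(5))

Decompose tup/3: tup(b,c,w) ≐ tup(b,c,tup(5,c,s)),  leaf(tup(5,y2,s)) ≐ leaf(tup(5,5,leaf(y2))),  5 ≐ 5.
Decompose tup/3: b ≐ b,  c ≐ c,  w ≐ tup(5,c,s).
Delete trivial equation b ≐ b.
Delete trivial equation c ≐ c.
Bind w := tup(5,c,s); no other remaining equation mentions w.
Decompose leaf/1: tup(5,y2,s) ≐ tup(5,5,leaf(y2)).
Decompose tup/3: 5 ≐ 5,  y2 ≐ 5,  s ≐ leaf(y2).
Delete trivial equation 5 ≐ 5.
Bind y2 := 5; substituting into the one remaining equation that mentions y2 gives: s ≐ leaf(5).
Bind s := leaf(5); no other remaining equation mentions s. Substituting into the earlier binding gives w := tup(5,c,leaf(5)).
Delete trivial equation 5 ≐ 5.
MGU = { w := tup(5,c,leaf(5)), y2 := 5, s := leaf(5) }, so w := tup(5,c,leaf(5)).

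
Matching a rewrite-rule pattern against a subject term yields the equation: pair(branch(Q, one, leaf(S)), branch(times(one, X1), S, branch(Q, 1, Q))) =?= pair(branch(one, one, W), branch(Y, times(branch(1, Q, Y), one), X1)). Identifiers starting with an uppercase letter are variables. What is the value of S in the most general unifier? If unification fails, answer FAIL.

Decompose pair/2: branch(Q, one, leaf(S)) =?= branch(one, one, W),  branch(times(one, X1), S, branch(Q, 1, Q)) =?= branch(Y, times(branch(1, Q, Y), one), X1).
Decompose branch/3: Q =?= one,  one =?= one,  leaf(S) =?= W.
Bind Q := one; substituting into the one remaining equation that mentions Q gives: branch(times(one, X1), S, branch(one, 1, one)) =?= branch(Y, times(branch(1, one, Y), one), X1).
Delete trivial equation one =?= one.
Bind W := leaf(S); no other remaining equation mentions W.
Decompose branch/3: times(one, X1) =?= Y,  S =?= times(branch(1, one, Y), one),  branch(one, 1, one) =?= X1.
Bind Y := times(one, X1); substituting into the one remaining equation that mentions Y gives: S =?= times(branch(1, one, times(one, X1)), one).
Bind S := times(branch(1, one, times(one, X1)), one); no other remaining equation mentions S. Substituting into the earlier binding gives W := leaf(times(branch(1, one, times(one, X1)), one)).
Bind X1 := branch(one, 1, one). Substituting into the earlier bindings gives W := leaf(times(branch(1, one, times(one, branch(one, 1, one))), one)), Y := times(one, branch(one, 1, one)), S := times(branch(1, one, times(one, branch(one, 1, one))), one).
MGU = { Q -> one, W -> leaf(times(branch(1, one, times(one, branch(one, 1, one))), one)), Y -> times(one, branch(one, 1, one)), S -> times(branch(1, one, times(one, branch(one, 1, one))), one), X1 -> branch(one, 1, one) }, so S -> times(branch(1, one, times(one, branch(one, 1, one))), one).

times(branch(1, one, times(one, branch(one, 1, one))), one)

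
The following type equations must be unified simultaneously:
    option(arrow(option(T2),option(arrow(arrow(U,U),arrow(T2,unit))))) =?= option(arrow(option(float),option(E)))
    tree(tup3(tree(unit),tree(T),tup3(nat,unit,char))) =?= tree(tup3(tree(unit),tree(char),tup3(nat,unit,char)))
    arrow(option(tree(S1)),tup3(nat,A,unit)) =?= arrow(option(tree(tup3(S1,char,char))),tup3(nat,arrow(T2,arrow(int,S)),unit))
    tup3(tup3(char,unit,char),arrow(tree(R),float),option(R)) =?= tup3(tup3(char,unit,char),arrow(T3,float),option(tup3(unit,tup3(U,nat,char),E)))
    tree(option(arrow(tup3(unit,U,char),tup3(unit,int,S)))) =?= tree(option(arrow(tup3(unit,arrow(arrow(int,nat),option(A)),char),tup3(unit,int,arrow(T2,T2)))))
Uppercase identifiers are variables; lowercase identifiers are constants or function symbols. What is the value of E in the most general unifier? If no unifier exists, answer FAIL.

Decompose option/1: arrow(option(T2),option(arrow(arrow(U,U),arrow(T2,unit)))) =?= arrow(option(float),option(E)).
Decompose arrow/2: option(T2) =?= option(float),  option(arrow(arrow(U,U),arrow(T2,unit))) =?= option(E).
Decompose option/1: T2 =?= float.
Bind T2 := float; substituting into the 3 remaining equations that mention T2 gives: option(arrow(arrow(U,U),arrow(float,unit))) =?= option(E),  arrow(option(tree(S1)),tup3(nat,A,unit)) =?= arrow(option(tree(tup3(S1,char,char))),tup3(nat,arrow(float,arrow(int,S)),unit)),  tree(option(arrow(tup3(unit,U,char),tup3(unit,int,S)))) =?= tree(option(arrow(tup3(unit,arrow(arrow(int,nat),option(A)),char),tup3(unit,int,arrow(float,float))))).
Decompose option/1: arrow(arrow(U,U),arrow(float,unit)) =?= E.
Bind E := arrow(arrow(U,U),arrow(float,unit)); substituting into the one remaining equation that mentions E gives: tup3(tup3(char,unit,char),arrow(tree(R),float),option(R)) =?= tup3(tup3(char,unit,char),arrow(T3,float),option(tup3(unit,tup3(U,nat,char),arrow(arrow(U,U),arrow(float,unit))))).
Decompose tree/1: tup3(tree(unit),tree(T),tup3(nat,unit,char)) =?= tup3(tree(unit),tree(char),tup3(nat,unit,char)).
Decompose tup3/3: tree(unit) =?= tree(unit),  tree(T) =?= tree(char),  tup3(nat,unit,char) =?= tup3(nat,unit,char).
Delete trivial equation tree(unit) =?= tree(unit).
Decompose tree/1: T =?= char.
Bind T := char; no other remaining equation mentions T.
Delete trivial equation tup3(nat,unit,char) =?= tup3(nat,unit,char).
Decompose arrow/2: option(tree(S1)) =?= option(tree(tup3(S1,char,char))),  tup3(nat,A,unit) =?= tup3(nat,arrow(float,arrow(int,S)),unit).
Decompose option/1: tree(S1) =?= tree(tup3(S1,char,char)).
Decompose tree/1: S1 =?= tup3(S1,char,char).
Occurs check fails: S1 occurs in tup3(S1,char,char); the equation S1 =?= tup3(S1,char,char) has no finite solution.

FAIL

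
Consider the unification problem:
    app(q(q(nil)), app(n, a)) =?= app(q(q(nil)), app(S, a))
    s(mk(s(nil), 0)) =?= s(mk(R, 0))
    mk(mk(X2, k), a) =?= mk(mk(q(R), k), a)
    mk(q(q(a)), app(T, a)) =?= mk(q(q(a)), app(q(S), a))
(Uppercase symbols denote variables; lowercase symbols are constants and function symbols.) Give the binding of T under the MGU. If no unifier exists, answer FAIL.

Decompose app/2: q(q(nil)) =?= q(q(nil)),  app(n, a) =?= app(S, a).
Delete trivial equation q(q(nil)) =?= q(q(nil)).
Decompose app/2: n =?= S,  a =?= a.
Bind S := n; substituting into the one remaining equation that mentions S gives: mk(q(q(a)), app(T, a)) =?= mk(q(q(a)), app(q(n), a)).
Delete trivial equation a =?= a.
Decompose s/1: mk(s(nil), 0) =?= mk(R, 0).
Decompose mk/2: s(nil) =?= R,  0 =?= 0.
Bind R := s(nil); substituting into the one remaining equation that mentions R gives: mk(mk(X2, k), a) =?= mk(mk(q(s(nil)), k), a).
Delete trivial equation 0 =?= 0.
Decompose mk/2: mk(X2, k) =?= mk(q(s(nil)), k),  a =?= a.
Decompose mk/2: X2 =?= q(s(nil)),  k =?= k.
Bind X2 := q(s(nil)); no other remaining equation mentions X2.
Delete trivial equation k =?= k.
Delete trivial equation a =?= a.
Decompose mk/2: q(q(a)) =?= q(q(a)),  app(T, a) =?= app(q(n), a).
Delete trivial equation q(q(a)) =?= q(q(a)).
Decompose app/2: T =?= q(n),  a =?= a.
Bind T := q(n); no other remaining equation mentions T.
Delete trivial equation a =?= a.
MGU = { S ↦ n, R ↦ s(nil), X2 ↦ q(s(nil)), T ↦ q(n) }, so T ↦ q(n).

q(n)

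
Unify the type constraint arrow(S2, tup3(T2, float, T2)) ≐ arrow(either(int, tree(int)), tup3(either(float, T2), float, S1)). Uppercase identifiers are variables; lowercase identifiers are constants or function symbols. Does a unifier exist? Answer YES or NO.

NO

Decompose arrow/2: S2 ≐ either(int, tree(int)),  tup3(T2, float, T2) ≐ tup3(either(float, T2), float, S1).
Bind S2 := either(int, tree(int)); no other remaining equation mentions S2.
Decompose tup3/3: T2 ≐ either(float, T2),  float ≐ float,  T2 ≐ S1.
Occurs check fails: T2 occurs in either(float, T2); the equation T2 ≐ either(float, T2) has no finite solution.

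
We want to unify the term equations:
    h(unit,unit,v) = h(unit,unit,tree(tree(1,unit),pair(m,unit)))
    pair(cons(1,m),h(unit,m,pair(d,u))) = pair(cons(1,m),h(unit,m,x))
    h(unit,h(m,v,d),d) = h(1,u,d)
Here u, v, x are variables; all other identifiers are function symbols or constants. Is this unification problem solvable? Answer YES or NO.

NO

Decompose h/3: unit = unit,  unit = unit,  v = tree(tree(1,unit),pair(m,unit)).
Delete trivial equation unit = unit.
Delete trivial equation unit = unit.
Bind v := tree(tree(1,unit),pair(m,unit)); substituting into the one remaining equation that mentions v gives: h(unit,h(m,tree(tree(1,unit),pair(m,unit)),d),d) = h(1,u,d).
Decompose pair/2: cons(1,m) = cons(1,m),  h(unit,m,pair(d,u)) = h(unit,m,x).
Delete trivial equation cons(1,m) = cons(1,m).
Decompose h/3: unit = unit,  m = m,  pair(d,u) = x.
Delete trivial equation unit = unit.
Delete trivial equation m = m.
Bind x := pair(d,u); no other remaining equation mentions x.
Decompose h/3: unit = 1,  h(m,tree(tree(1,unit),pair(m,unit)),d) = u,  d = d.
Clash: constants unit and 1 differ; no unifier exists.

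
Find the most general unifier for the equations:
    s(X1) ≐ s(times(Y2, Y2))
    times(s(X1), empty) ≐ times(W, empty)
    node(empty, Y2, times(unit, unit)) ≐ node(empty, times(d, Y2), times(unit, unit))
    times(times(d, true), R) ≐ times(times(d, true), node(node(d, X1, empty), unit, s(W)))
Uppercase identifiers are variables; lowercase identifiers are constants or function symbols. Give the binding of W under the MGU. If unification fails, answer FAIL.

FAIL

Decompose s/1: X1 ≐ times(Y2, Y2).
Bind X1 := times(Y2, Y2); substituting into the 2 remaining equations that mention X1 gives: times(s(times(Y2, Y2)), empty) ≐ times(W, empty),  times(times(d, true), R) ≐ times(times(d, true), node(node(d, times(Y2, Y2), empty), unit, s(W))).
Decompose times/2: s(times(Y2, Y2)) ≐ W,  empty ≐ empty.
Bind W := s(times(Y2, Y2)); substituting into the one remaining equation that mentions W gives: times(times(d, true), R) ≐ times(times(d, true), node(node(d, times(Y2, Y2), empty), unit, s(s(times(Y2, Y2))))).
Delete trivial equation empty ≐ empty.
Decompose node/3: empty ≐ empty,  Y2 ≐ times(d, Y2),  times(unit, unit) ≐ times(unit, unit).
Delete trivial equation empty ≐ empty.
Occurs check fails: Y2 occurs in times(d, Y2); the equation Y2 ≐ times(d, Y2) has no finite solution.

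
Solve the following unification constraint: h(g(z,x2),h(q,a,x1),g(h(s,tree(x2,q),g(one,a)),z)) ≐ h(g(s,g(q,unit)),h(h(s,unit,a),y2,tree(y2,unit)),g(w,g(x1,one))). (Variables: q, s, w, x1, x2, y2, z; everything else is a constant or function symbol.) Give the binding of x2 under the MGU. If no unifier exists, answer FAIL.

Decompose h/3: g(z,x2) ≐ g(s,g(q,unit)),  h(q,a,x1) ≐ h(h(s,unit,a),y2,tree(y2,unit)),  g(h(s,tree(x2,q),g(one,a)),z) ≐ g(w,g(x1,one)).
Decompose g/2: z ≐ s,  x2 ≐ g(q,unit).
Bind z := s; substituting into the one remaining equation that mentions z gives: g(h(s,tree(x2,q),g(one,a)),s) ≐ g(w,g(x1,one)).
Bind x2 := g(q,unit); substituting into the one remaining equation that mentions x2 gives: g(h(s,tree(g(q,unit),q),g(one,a)),s) ≐ g(w,g(x1,one)).
Decompose h/3: q ≐ h(s,unit,a),  a ≐ y2,  x1 ≐ tree(y2,unit).
Bind q := h(s,unit,a); substituting into the one remaining equation that mentions q gives: g(h(s,tree(g(h(s,unit,a),unit),h(s,unit,a)),g(one,a)),s) ≐ g(w,g(x1,one)). Substituting into the earlier binding gives x2 := g(h(s,unit,a),unit).
Bind y2 := a; substituting into the one remaining equation that mentions y2 gives: x1 ≐ tree(a,unit).
Bind x1 := tree(a,unit); substituting into the remaining equation gives: g(h(s,tree(g(h(s,unit,a),unit),h(s,unit,a)),g(one,a)),s) ≐ g(w,g(tree(a,unit),one)).
Decompose g/2: h(s,tree(g(h(s,unit,a),unit),h(s,unit,a)),g(one,a)) ≐ w,  s ≐ g(tree(a,unit),one).
Bind w := h(s,tree(g(h(s,unit,a),unit),h(s,unit,a)),g(one,a)); no other remaining equation mentions w.
Bind s := g(tree(a,unit),one). Substituting into the earlier bindings gives z := g(tree(a,unit),one), x2 := g(h(g(tree(a,unit),one),unit,a),unit), q := h(g(tree(a,unit),one),unit,a), w := h(g(tree(a,unit),one),tree(g(h(g(tree(a,unit),one),unit,a),unit),h(g(tree(a,unit),one),unit,a)),g(one,a)).
MGU = { z := g(tree(a,unit),one), x2 := g(h(g(tree(a,unit),one),unit,a),unit), q := h(g(tree(a,unit),one),unit,a), y2 := a, x1 := tree(a,unit), w := h(g(tree(a,unit),one),tree(g(h(g(tree(a,unit),one),unit,a),unit),h(g(tree(a,unit),one),unit,a)),g(one,a)), s := g(tree(a,unit),one) }, so x2 := g(h(g(tree(a,unit),one),unit,a),unit).

g(h(g(tree(a,unit),one),unit,a),unit)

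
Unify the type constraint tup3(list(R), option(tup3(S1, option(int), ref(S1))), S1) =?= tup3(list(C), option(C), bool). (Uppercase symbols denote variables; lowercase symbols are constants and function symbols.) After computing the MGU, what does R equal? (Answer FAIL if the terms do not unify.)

tup3(bool, option(int), ref(bool))

Decompose tup3/3: list(R) =?= list(C),  option(tup3(S1, option(int), ref(S1))) =?= option(C),  S1 =?= bool.
Decompose list/1: R =?= C.
Bind R := C; no other remaining equation mentions R.
Decompose option/1: tup3(S1, option(int), ref(S1)) =?= C.
Bind C := tup3(S1, option(int), ref(S1)); no other remaining equation mentions C. Substituting into the earlier binding gives R := tup3(S1, option(int), ref(S1)).
Bind S1 := bool. Substituting into the earlier bindings gives R := tup3(bool, option(int), ref(bool)), C := tup3(bool, option(int), ref(bool)).
MGU = { R -> tup3(bool, option(int), ref(bool)), C -> tup3(bool, option(int), ref(bool)), S1 -> bool }, so R -> tup3(bool, option(int), ref(bool)).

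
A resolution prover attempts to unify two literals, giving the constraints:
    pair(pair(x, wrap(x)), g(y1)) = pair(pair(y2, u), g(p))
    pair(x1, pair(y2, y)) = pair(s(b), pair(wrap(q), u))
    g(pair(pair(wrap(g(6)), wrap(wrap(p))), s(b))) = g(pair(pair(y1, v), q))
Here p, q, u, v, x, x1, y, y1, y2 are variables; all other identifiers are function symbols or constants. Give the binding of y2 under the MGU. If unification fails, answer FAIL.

wrap(s(b))

Decompose pair/2: pair(x, wrap(x)) = pair(y2, u),  g(y1) = g(p).
Decompose pair/2: x = y2,  wrap(x) = u.
Bind x := y2; substituting into the one remaining equation that mentions x gives: wrap(y2) = u.
Bind u := wrap(y2); substituting into the one remaining equation that mentions u gives: pair(x1, pair(y2, y)) = pair(s(b), pair(wrap(q), wrap(y2))).
Decompose g/1: y1 = p.
Bind y1 := p; substituting into the one remaining equation that mentions y1 gives: g(pair(pair(wrap(g(6)), wrap(wrap(p))), s(b))) = g(pair(pair(p, v), q)).
Decompose pair/2: x1 = s(b),  pair(y2, y) = pair(wrap(q), wrap(y2)).
Bind x1 := s(b); no other remaining equation mentions x1.
Decompose pair/2: y2 = wrap(q),  y = wrap(y2).
Bind y2 := wrap(q); substituting into the one remaining equation that mentions y2 gives: y = wrap(wrap(q)). Substituting into the earlier bindings gives x := wrap(q), u := wrap(wrap(q)).
Bind y := wrap(wrap(q)); no other remaining equation mentions y.
Decompose g/1: pair(pair(wrap(g(6)), wrap(wrap(p))), s(b)) = pair(pair(p, v), q).
Decompose pair/2: pair(wrap(g(6)), wrap(wrap(p))) = pair(p, v),  s(b) = q.
Decompose pair/2: wrap(g(6)) = p,  wrap(wrap(p)) = v.
Bind p := wrap(g(6)); substituting into the one remaining equation that mentions p gives: wrap(wrap(wrap(g(6)))) = v. Substituting into the earlier binding gives y1 := wrap(g(6)).
Bind v := wrap(wrap(wrap(g(6)))); no other remaining equation mentions v.
Bind q := s(b). Substituting into the earlier bindings gives x := wrap(s(b)), u := wrap(wrap(s(b))), y2 := wrap(s(b)), y := wrap(wrap(s(b))).
MGU = { x := wrap(s(b)), u := wrap(wrap(s(b))), y1 := wrap(g(6)), x1 := s(b), y2 := wrap(s(b)), y := wrap(wrap(s(b))), p := wrap(g(6)), v := wrap(wrap(wrap(g(6)))), q := s(b) }, so y2 := wrap(s(b)).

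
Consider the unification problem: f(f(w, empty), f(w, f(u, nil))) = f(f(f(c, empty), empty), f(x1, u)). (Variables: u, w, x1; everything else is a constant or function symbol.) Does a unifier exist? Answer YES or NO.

Decompose f/2: f(w, empty) = f(f(c, empty), empty),  f(w, f(u, nil)) = f(x1, u).
Decompose f/2: w = f(c, empty),  empty = empty.
Bind w := f(c, empty); substituting into the one remaining equation that mentions w gives: f(f(c, empty), f(u, nil)) = f(x1, u).
Delete trivial equation empty = empty.
Decompose f/2: f(c, empty) = x1,  f(u, nil) = u.
Bind x1 := f(c, empty); no other remaining equation mentions x1.
Occurs check fails: u occurs in f(u, nil); the equation u = f(u, nil) has no finite solution.

NO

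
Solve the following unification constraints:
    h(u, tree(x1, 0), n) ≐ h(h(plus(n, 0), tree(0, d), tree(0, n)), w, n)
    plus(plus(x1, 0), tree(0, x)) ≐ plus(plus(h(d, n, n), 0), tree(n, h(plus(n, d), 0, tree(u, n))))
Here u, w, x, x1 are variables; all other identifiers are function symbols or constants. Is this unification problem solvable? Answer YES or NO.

Decompose h/3: u ≐ h(plus(n, 0), tree(0, d), tree(0, n)),  tree(x1, 0) ≐ w,  n ≐ n.
Bind u := h(plus(n, 0), tree(0, d), tree(0, n)); substituting into the one remaining equation that mentions u gives: plus(plus(x1, 0), tree(0, x)) ≐ plus(plus(h(d, n, n), 0), tree(n, h(plus(n, d), 0, tree(h(plus(n, 0), tree(0, d), tree(0, n)), n)))).
Bind w := tree(x1, 0); no other remaining equation mentions w.
Delete trivial equation n ≐ n.
Decompose plus/2: plus(x1, 0) ≐ plus(h(d, n, n), 0),  tree(0, x) ≐ tree(n, h(plus(n, d), 0, tree(h(plus(n, 0), tree(0, d), tree(0, n)), n))).
Decompose plus/2: x1 ≐ h(d, n, n),  0 ≐ 0.
Bind x1 := h(d, n, n); no other remaining equation mentions x1. Substituting into the earlier binding gives w := tree(h(d, n, n), 0).
Delete trivial equation 0 ≐ 0.
Decompose tree/2: 0 ≐ n,  x ≐ h(plus(n, d), 0, tree(h(plus(n, 0), tree(0, d), tree(0, n)), n)).
Clash: constants 0 and n differ; no unifier exists.

NO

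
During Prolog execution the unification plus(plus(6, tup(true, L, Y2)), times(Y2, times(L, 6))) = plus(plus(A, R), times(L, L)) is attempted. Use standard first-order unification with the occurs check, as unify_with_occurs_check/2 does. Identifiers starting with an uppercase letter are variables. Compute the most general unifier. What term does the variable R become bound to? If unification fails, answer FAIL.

Decompose plus/2: plus(6, tup(true, L, Y2)) = plus(A, R),  times(Y2, times(L, 6)) = times(L, L).
Decompose plus/2: 6 = A,  tup(true, L, Y2) = R.
Bind A := 6; no other remaining equation mentions A.
Bind R := tup(true, L, Y2); no other remaining equation mentions R.
Decompose times/2: Y2 = L,  times(L, 6) = L.
Bind Y2 := L; no other remaining equation mentions Y2. Substituting into the earlier binding gives R := tup(true, L, L).
Occurs check fails: L occurs in times(L, 6); the equation L = times(L, 6) has no finite solution.

FAIL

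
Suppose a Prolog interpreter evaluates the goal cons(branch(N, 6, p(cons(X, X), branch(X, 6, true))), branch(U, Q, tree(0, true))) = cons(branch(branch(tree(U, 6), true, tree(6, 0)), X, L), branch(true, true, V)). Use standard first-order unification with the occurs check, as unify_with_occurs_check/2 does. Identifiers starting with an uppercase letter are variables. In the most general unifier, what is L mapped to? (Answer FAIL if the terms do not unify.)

p(cons(6, 6), branch(6, 6, true))

Decompose cons/2: branch(N, 6, p(cons(X, X), branch(X, 6, true))) = branch(branch(tree(U, 6), true, tree(6, 0)), X, L),  branch(U, Q, tree(0, true)) = branch(true, true, V).
Decompose branch/3: N = branch(tree(U, 6), true, tree(6, 0)),  6 = X,  p(cons(X, X), branch(X, 6, true)) = L.
Bind N := branch(tree(U, 6), true, tree(6, 0)); no other remaining equation mentions N.
Bind X := 6; substituting into the one remaining equation that mentions X gives: p(cons(6, 6), branch(6, 6, true)) = L.
Bind L := p(cons(6, 6), branch(6, 6, true)); no other remaining equation mentions L.
Decompose branch/3: U = true,  Q = true,  tree(0, true) = V.
Bind U := true; no other remaining equation mentions U. Substituting into the earlier binding gives N := branch(tree(true, 6), true, tree(6, 0)).
Bind Q := true; no other remaining equation mentions Q.
Bind V := tree(0, true).
MGU = { N = branch(tree(true, 6), true, tree(6, 0)), X = 6, L = p(cons(6, 6), branch(6, 6, true)), U = true, Q = true, V = tree(0, true) }, so L = p(cons(6, 6), branch(6, 6, true)).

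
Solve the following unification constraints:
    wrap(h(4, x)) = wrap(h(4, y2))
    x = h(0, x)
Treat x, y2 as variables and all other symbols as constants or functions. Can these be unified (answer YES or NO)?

NO

Decompose wrap/1: h(4, x) = h(4, y2).
Decompose h/2: 4 = 4,  x = y2.
Delete trivial equation 4 = 4.
Bind x := y2; substituting into the remaining equation gives: y2 = h(0, y2).
Occurs check fails: y2 occurs in h(0, y2); the equation y2 = h(0, y2) has no finite solution.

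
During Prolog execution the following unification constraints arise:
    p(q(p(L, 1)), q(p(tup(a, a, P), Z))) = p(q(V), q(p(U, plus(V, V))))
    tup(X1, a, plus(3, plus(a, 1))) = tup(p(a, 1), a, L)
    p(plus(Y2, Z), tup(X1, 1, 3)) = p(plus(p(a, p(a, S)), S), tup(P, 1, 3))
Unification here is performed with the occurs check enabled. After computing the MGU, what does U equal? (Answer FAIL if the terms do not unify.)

tup(a, a, p(a, 1))

Decompose p/2: q(p(L, 1)) = q(V),  q(p(tup(a, a, P), Z)) = q(p(U, plus(V, V))).
Decompose q/1: p(L, 1) = V.
Bind V := p(L, 1); substituting into the one remaining equation that mentions V gives: q(p(tup(a, a, P), Z)) = q(p(U, plus(p(L, 1), p(L, 1)))).
Decompose q/1: p(tup(a, a, P), Z) = p(U, plus(p(L, 1), p(L, 1))).
Decompose p/2: tup(a, a, P) = U,  Z = plus(p(L, 1), p(L, 1)).
Bind U := tup(a, a, P); no other remaining equation mentions U.
Bind Z := plus(p(L, 1), p(L, 1)); substituting into the one remaining equation that mentions Z gives: p(plus(Y2, plus(p(L, 1), p(L, 1))), tup(X1, 1, 3)) = p(plus(p(a, p(a, S)), S), tup(P, 1, 3)).
Decompose tup/3: X1 = p(a, 1),  a = a,  plus(3, plus(a, 1)) = L.
Bind X1 := p(a, 1); substituting into the one remaining equation that mentions X1 gives: p(plus(Y2, plus(p(L, 1), p(L, 1))), tup(p(a, 1), 1, 3)) = p(plus(p(a, p(a, S)), S), tup(P, 1, 3)).
Delete trivial equation a = a.
Bind L := plus(3, plus(a, 1)); substituting into the remaining equation gives: p(plus(Y2, plus(p(plus(3, plus(a, 1)), 1), p(plus(3, plus(a, 1)), 1))), tup(p(a, 1), 1, 3)) = p(plus(p(a, p(a, S)), S), tup(P, 1, 3)). Substituting into the earlier bindings gives V := p(plus(3, plus(a, 1)), 1), Z := plus(p(plus(3, plus(a, 1)), 1), p(plus(3, plus(a, 1)), 1)).
Decompose p/2: plus(Y2, plus(p(plus(3, plus(a, 1)), 1), p(plus(3, plus(a, 1)), 1))) = plus(p(a, p(a, S)), S),  tup(p(a, 1), 1, 3) = tup(P, 1, 3).
Decompose plus/2: Y2 = p(a, p(a, S)),  plus(p(plus(3, plus(a, 1)), 1), p(plus(3, plus(a, 1)), 1)) = S.
Bind Y2 := p(a, p(a, S)); no other remaining equation mentions Y2.
Bind S := plus(p(plus(3, plus(a, 1)), 1), p(plus(3, plus(a, 1)), 1)); no other remaining equation mentions S. Substituting into the earlier binding gives Y2 := p(a, p(a, plus(p(plus(3, plus(a, 1)), 1), p(plus(3, plus(a, 1)), 1)))).
Decompose tup/3: p(a, 1) = P,  1 = 1,  3 = 3.
Bind P := p(a, 1); no other remaining equation mentions P. Substituting into the earlier binding gives U := tup(a, a, p(a, 1)).
Delete trivial equation 1 = 1.
Delete trivial equation 3 = 3.
MGU = { V ↦ p(plus(3, plus(a, 1)), 1), U ↦ tup(a, a, p(a, 1)), Z ↦ plus(p(plus(3, plus(a, 1)), 1), p(plus(3, plus(a, 1)), 1)), X1 ↦ p(a, 1), L ↦ plus(3, plus(a, 1)), Y2 ↦ p(a, p(a, plus(p(plus(3, plus(a, 1)), 1), p(plus(3, plus(a, 1)), 1)))), S ↦ plus(p(plus(3, plus(a, 1)), 1), p(plus(3, plus(a, 1)), 1)), P ↦ p(a, 1) }, so U ↦ tup(a, a, p(a, 1)).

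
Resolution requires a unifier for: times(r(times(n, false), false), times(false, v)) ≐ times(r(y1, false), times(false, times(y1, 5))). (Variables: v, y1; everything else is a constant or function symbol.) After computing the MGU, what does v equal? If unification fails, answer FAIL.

Decompose times/2: r(times(n, false), false) ≐ r(y1, false),  times(false, v) ≐ times(false, times(y1, 5)).
Decompose r/2: times(n, false) ≐ y1,  false ≐ false.
Bind y1 := times(n, false); substituting into the one remaining equation that mentions y1 gives: times(false, v) ≐ times(false, times(times(n, false), 5)).
Delete trivial equation false ≐ false.
Decompose times/2: false ≐ false,  v ≐ times(times(n, false), 5).
Delete trivial equation false ≐ false.
Bind v := times(times(n, false), 5).
MGU = { y1 := times(n, false), v := times(times(n, false), 5) }, so v := times(times(n, false), 5).

times(times(n, false), 5)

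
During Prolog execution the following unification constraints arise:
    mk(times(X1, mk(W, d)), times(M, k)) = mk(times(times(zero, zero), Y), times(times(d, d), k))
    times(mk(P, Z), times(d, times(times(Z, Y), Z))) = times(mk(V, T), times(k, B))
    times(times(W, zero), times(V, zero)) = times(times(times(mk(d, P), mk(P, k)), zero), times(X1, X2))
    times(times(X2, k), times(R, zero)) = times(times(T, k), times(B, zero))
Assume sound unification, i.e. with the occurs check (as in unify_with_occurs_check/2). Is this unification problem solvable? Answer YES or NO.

Decompose mk/2: times(X1, mk(W, d)) = times(times(zero, zero), Y),  times(M, k) = times(times(d, d), k).
Decompose times/2: X1 = times(zero, zero),  mk(W, d) = Y.
Bind X1 := times(zero, zero); substituting into the one remaining equation that mentions X1 gives: times(times(W, zero), times(V, zero)) = times(times(times(mk(d, P), mk(P, k)), zero), times(times(zero, zero), X2)).
Bind Y := mk(W, d); substituting into the one remaining equation that mentions Y gives: times(mk(P, Z), times(d, times(times(Z, mk(W, d)), Z))) = times(mk(V, T), times(k, B)).
Decompose times/2: M = times(d, d),  k = k.
Bind M := times(d, d); no other remaining equation mentions M.
Delete trivial equation k = k.
Decompose times/2: mk(P, Z) = mk(V, T),  times(d, times(times(Z, mk(W, d)), Z)) = times(k, B).
Decompose mk/2: P = V,  Z = T.
Bind P := V; substituting into the one remaining equation that mentions P gives: times(times(W, zero), times(V, zero)) = times(times(times(mk(d, V), mk(V, k)), zero), times(times(zero, zero), X2)).
Bind Z := T; substituting into the one remaining equation that mentions Z gives: times(d, times(times(T, mk(W, d)), T)) = times(k, B).
Decompose times/2: d = k,  times(times(T, mk(W, d)), T) = B.
Clash: constants d and k differ; no unifier exists.

NO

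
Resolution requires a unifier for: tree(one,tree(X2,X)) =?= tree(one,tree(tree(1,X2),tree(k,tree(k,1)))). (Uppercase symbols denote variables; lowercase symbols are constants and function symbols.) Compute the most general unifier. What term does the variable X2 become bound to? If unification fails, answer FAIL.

Decompose tree/2: one =?= one,  tree(X2,X) =?= tree(tree(1,X2),tree(k,tree(k,1))).
Delete trivial equation one =?= one.
Decompose tree/2: X2 =?= tree(1,X2),  X =?= tree(k,tree(k,1)).
Occurs check fails: X2 occurs in tree(1,X2); the equation X2 =?= tree(1,X2) has no finite solution.

FAIL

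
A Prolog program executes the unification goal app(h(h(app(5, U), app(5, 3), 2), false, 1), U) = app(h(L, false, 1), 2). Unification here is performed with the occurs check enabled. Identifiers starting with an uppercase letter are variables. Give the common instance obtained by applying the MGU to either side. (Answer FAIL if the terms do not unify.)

app(h(h(app(5, 2), app(5, 3), 2), false, 1), 2)

Decompose app/2: h(h(app(5, U), app(5, 3), 2), false, 1) = h(L, false, 1),  U = 2.
Decompose h/3: h(app(5, U), app(5, 3), 2) = L,  false = false,  1 = 1.
Bind L := h(app(5, U), app(5, 3), 2); no other remaining equation mentions L.
Delete trivial equation false = false.
Delete trivial equation 1 = 1.
Bind U := 2. Substituting into the earlier binding gives L := h(app(5, 2), app(5, 3), 2).
Applying the MGU to either side gives app(h(h(app(5, 2), app(5, 3), 2), false, 1), 2).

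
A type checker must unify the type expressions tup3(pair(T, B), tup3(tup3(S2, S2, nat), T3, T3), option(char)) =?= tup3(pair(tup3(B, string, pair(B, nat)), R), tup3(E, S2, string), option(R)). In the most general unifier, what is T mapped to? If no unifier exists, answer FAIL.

Decompose tup3/3: pair(T, B) =?= pair(tup3(B, string, pair(B, nat)), R),  tup3(tup3(S2, S2, nat), T3, T3) =?= tup3(E, S2, string),  option(char) =?= option(R).
Decompose pair/2: T =?= tup3(B, string, pair(B, nat)),  B =?= R.
Bind T := tup3(B, string, pair(B, nat)); no other remaining equation mentions T.
Bind B := R; no other remaining equation mentions B. Substituting into the earlier binding gives T := tup3(R, string, pair(R, nat)).
Decompose tup3/3: tup3(S2, S2, nat) =?= E,  T3 =?= S2,  T3 =?= string.
Bind E := tup3(S2, S2, nat); no other remaining equation mentions E.
Bind T3 := S2; substituting into the one remaining equation that mentions T3 gives: S2 =?= string.
Bind S2 := string; no other remaining equation mentions S2. Substituting into the earlier bindings gives E := tup3(string, string, nat), T3 := string.
Decompose option/1: char =?= R.
Bind R := char. Substituting into the earlier bindings gives T := tup3(char, string, pair(char, nat)), B := char.
MGU = { T := tup3(char, string, pair(char, nat)), B := char, E := tup3(string, string, nat), T3 := string, S2 := string, R := char }, so T := tup3(char, string, pair(char, nat)).

tup3(char, string, pair(char, nat))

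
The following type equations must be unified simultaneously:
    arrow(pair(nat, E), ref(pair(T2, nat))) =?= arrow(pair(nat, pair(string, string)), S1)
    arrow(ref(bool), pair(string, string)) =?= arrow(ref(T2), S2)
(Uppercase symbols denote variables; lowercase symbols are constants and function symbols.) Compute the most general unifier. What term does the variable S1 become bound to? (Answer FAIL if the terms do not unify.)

ref(pair(bool, nat))

Decompose arrow/2: pair(nat, E) =?= pair(nat, pair(string, string)),  ref(pair(T2, nat)) =?= S1.
Decompose pair/2: nat =?= nat,  E =?= pair(string, string).
Delete trivial equation nat =?= nat.
Bind E := pair(string, string); no other remaining equation mentions E.
Bind S1 := ref(pair(T2, nat)); no other remaining equation mentions S1.
Decompose arrow/2: ref(bool) =?= ref(T2),  pair(string, string) =?= S2.
Decompose ref/1: bool =?= T2.
Bind T2 := bool; no other remaining equation mentions T2. Substituting into the earlier binding gives S1 := ref(pair(bool, nat)).
Bind S2 := pair(string, string).
MGU = { E -> pair(string, string), S1 -> ref(pair(bool, nat)), T2 -> bool, S2 -> pair(string, string) }, so S1 -> ref(pair(bool, nat)).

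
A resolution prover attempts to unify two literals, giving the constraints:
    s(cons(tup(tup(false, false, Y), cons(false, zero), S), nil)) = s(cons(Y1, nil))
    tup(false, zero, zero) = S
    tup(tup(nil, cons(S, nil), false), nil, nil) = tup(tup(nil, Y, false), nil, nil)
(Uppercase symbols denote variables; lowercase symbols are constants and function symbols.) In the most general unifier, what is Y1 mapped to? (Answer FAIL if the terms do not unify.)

Decompose s/1: cons(tup(tup(false, false, Y), cons(false, zero), S), nil) = cons(Y1, nil).
Decompose cons/2: tup(tup(false, false, Y), cons(false, zero), S) = Y1,  nil = nil.
Bind Y1 := tup(tup(false, false, Y), cons(false, zero), S); no other remaining equation mentions Y1.
Delete trivial equation nil = nil.
Bind S := tup(false, zero, zero); substituting into the remaining equation gives: tup(tup(nil, cons(tup(false, zero, zero), nil), false), nil, nil) = tup(tup(nil, Y, false), nil, nil). Substituting into the earlier binding gives Y1 := tup(tup(false, false, Y), cons(false, zero), tup(false, zero, zero)).
Decompose tup/3: tup(nil, cons(tup(false, zero, zero), nil), false) = tup(nil, Y, false),  nil = nil,  nil = nil.
Decompose tup/3: nil = nil,  cons(tup(false, zero, zero), nil) = Y,  false = false.
Delete trivial equation nil = nil.
Bind Y := cons(tup(false, zero, zero), nil); no other remaining equation mentions Y. Substituting into the earlier binding gives Y1 := tup(tup(false, false, cons(tup(false, zero, zero), nil)), cons(false, zero), tup(false, zero, zero)).
Delete trivial equation false = false.
Delete trivial equation nil = nil.
Delete trivial equation nil = nil.
MGU = { Y1 -> tup(tup(false, false, cons(tup(false, zero, zero), nil)), cons(false, zero), tup(false, zero, zero)), S -> tup(false, zero, zero), Y -> cons(tup(false, zero, zero), nil) }, so Y1 -> tup(tup(false, false, cons(tup(false, zero, zero), nil)), cons(false, zero), tup(false, zero, zero)).

tup(tup(false, false, cons(tup(false, zero, zero), nil)), cons(false, zero), tup(false, zero, zero))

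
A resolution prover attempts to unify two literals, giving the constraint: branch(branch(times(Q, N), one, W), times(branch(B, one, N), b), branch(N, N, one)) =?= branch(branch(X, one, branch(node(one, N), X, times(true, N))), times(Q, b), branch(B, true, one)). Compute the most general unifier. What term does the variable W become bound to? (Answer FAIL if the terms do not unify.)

Decompose branch/3: branch(times(Q, N), one, W) =?= branch(X, one, branch(node(one, N), X, times(true, N))),  times(branch(B, one, N), b) =?= times(Q, b),  branch(N, N, one) =?= branch(B, true, one).
Decompose branch/3: times(Q, N) =?= X,  one =?= one,  W =?= branch(node(one, N), X, times(true, N)).
Bind X := times(Q, N); substituting into the one remaining equation that mentions X gives: W =?= branch(node(one, N), times(Q, N), times(true, N)).
Delete trivial equation one =?= one.
Bind W := branch(node(one, N), times(Q, N), times(true, N)); no other remaining equation mentions W.
Decompose times/2: branch(B, one, N) =?= Q,  b =?= b.
Bind Q := branch(B, one, N); no other remaining equation mentions Q. Substituting into the earlier bindings gives X := times(branch(B, one, N), N), W := branch(node(one, N), times(branch(B, one, N), N), times(true, N)).
Delete trivial equation b =?= b.
Decompose branch/3: N =?= B,  N =?= true,  one =?= one.
Bind N := B; substituting into the one remaining equation that mentions N gives: B =?= true. Substituting into the earlier bindings gives X := times(branch(B, one, B), B), W := branch(node(one, B), times(branch(B, one, B), B), times(true, B)), Q := branch(B, one, B).
Bind B := true; no other remaining equation mentions B. Substituting into the earlier bindings gives X := times(branch(true, one, true), true), W := branch(node(one, true), times(branch(true, one, true), true), times(true, true)), Q := branch(true, one, true), N := true.
Delete trivial equation one =?= one.
MGU = { X ↦ times(branch(true, one, true), true), W ↦ branch(node(one, true), times(branch(true, one, true), true), times(true, true)), Q ↦ branch(true, one, true), N ↦ true, B ↦ true }, so W ↦ branch(node(one, true), times(branch(true, one, true), true), times(true, true)).

branch(node(one, true), times(branch(true, one, true), true), times(true, true))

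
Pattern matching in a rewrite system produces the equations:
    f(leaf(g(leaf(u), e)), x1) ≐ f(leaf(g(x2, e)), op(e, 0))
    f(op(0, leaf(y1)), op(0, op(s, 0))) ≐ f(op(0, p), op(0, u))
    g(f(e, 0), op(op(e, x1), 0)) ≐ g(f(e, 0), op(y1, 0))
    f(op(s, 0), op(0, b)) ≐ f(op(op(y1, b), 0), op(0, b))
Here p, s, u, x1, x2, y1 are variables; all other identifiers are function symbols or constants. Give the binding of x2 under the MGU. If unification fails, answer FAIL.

Decompose f/2: leaf(g(leaf(u), e)) ≐ leaf(g(x2, e)),  x1 ≐ op(e, 0).
Decompose leaf/1: g(leaf(u), e) ≐ g(x2, e).
Decompose g/2: leaf(u) ≐ x2,  e ≐ e.
Bind x2 := leaf(u); no other remaining equation mentions x2.
Delete trivial equation e ≐ e.
Bind x1 := op(e, 0); substituting into the one remaining equation that mentions x1 gives: g(f(e, 0), op(op(e, op(e, 0)), 0)) ≐ g(f(e, 0), op(y1, 0)).
Decompose f/2: op(0, leaf(y1)) ≐ op(0, p),  op(0, op(s, 0)) ≐ op(0, u).
Decompose op/2: 0 ≐ 0,  leaf(y1) ≐ p.
Delete trivial equation 0 ≐ 0.
Bind p := leaf(y1); no other remaining equation mentions p.
Decompose op/2: 0 ≐ 0,  op(s, 0) ≐ u.
Delete trivial equation 0 ≐ 0.
Bind u := op(s, 0); no other remaining equation mentions u. Substituting into the earlier binding gives x2 := leaf(op(s, 0)).
Decompose g/2: f(e, 0) ≐ f(e, 0),  op(op(e, op(e, 0)), 0) ≐ op(y1, 0).
Delete trivial equation f(e, 0) ≐ f(e, 0).
Decompose op/2: op(e, op(e, 0)) ≐ y1,  0 ≐ 0.
Bind y1 := op(e, op(e, 0)); substituting into the one remaining equation that mentions y1 gives: f(op(s, 0), op(0, b)) ≐ f(op(op(op(e, op(e, 0)), b), 0), op(0, b)). Substituting into the earlier binding gives p := leaf(op(e, op(e, 0))).
Delete trivial equation 0 ≐ 0.
Decompose f/2: op(s, 0) ≐ op(op(op(e, op(e, 0)), b), 0),  op(0, b) ≐ op(0, b).
Decompose op/2: s ≐ op(op(e, op(e, 0)), b),  0 ≐ 0.
Bind s := op(op(e, op(e, 0)), b); no other remaining equation mentions s. Substituting into the earlier bindings gives x2 := leaf(op(op(op(e, op(e, 0)), b), 0)), u := op(op(op(e, op(e, 0)), b), 0).
Delete trivial equation 0 ≐ 0.
Delete trivial equation op(0, b) ≐ op(0, b).
MGU = { x2 ↦ leaf(op(op(op(e, op(e, 0)), b), 0)), x1 ↦ op(e, 0), p ↦ leaf(op(e, op(e, 0))), u ↦ op(op(op(e, op(e, 0)), b), 0), y1 ↦ op(e, op(e, 0)), s ↦ op(op(e, op(e, 0)), b) }, so x2 ↦ leaf(op(op(op(e, op(e, 0)), b), 0)).

leaf(op(op(op(e, op(e, 0)), b), 0))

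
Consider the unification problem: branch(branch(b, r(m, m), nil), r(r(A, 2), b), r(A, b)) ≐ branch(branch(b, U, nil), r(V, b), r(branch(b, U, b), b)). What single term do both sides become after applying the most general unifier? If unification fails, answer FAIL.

branch(branch(b, r(m, m), nil), r(r(branch(b, r(m, m), b), 2), b), r(branch(b, r(m, m), b), b))

Decompose branch/3: branch(b, r(m, m), nil) ≐ branch(b, U, nil),  r(r(A, 2), b) ≐ r(V, b),  r(A, b) ≐ r(branch(b, U, b), b).
Decompose branch/3: b ≐ b,  r(m, m) ≐ U,  nil ≐ nil.
Delete trivial equation b ≐ b.
Bind U := r(m, m); substituting into the one remaining equation that mentions U gives: r(A, b) ≐ r(branch(b, r(m, m), b), b).
Delete trivial equation nil ≐ nil.
Decompose r/2: r(A, 2) ≐ V,  b ≐ b.
Bind V := r(A, 2); no other remaining equation mentions V.
Delete trivial equation b ≐ b.
Decompose r/2: A ≐ branch(b, r(m, m), b),  b ≐ b.
Bind A := branch(b, r(m, m), b); no other remaining equation mentions A. Substituting into the earlier binding gives V := r(branch(b, r(m, m), b), 2).
Delete trivial equation b ≐ b.
Applying the MGU to either side gives branch(branch(b, r(m, m), nil), r(r(branch(b, r(m, m), b), 2), b), r(branch(b, r(m, m), b), b)).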